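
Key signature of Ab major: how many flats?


Solution.
Flat major keys: C(0), F(1), Bb(2), Eb(3), Ab(4), Db(5), Gb(6), Cb(7)
Ab major has 4 flats
Order of flats: Bb Eb Ab Db Gb Cb Fb → first 4: Bb, Eb, Ab, Db
= 4 flats


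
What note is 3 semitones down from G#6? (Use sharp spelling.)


Let's work it out.
G#6: chromatic position 8 in octave 6 → absolute = 6×12 + 8 = 80
Transpose down 3: 80 - 3 = 77
77 = 6×12 + 5 → F in octave 6
Result = F6


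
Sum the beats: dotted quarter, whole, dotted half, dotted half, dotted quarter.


Solution.
Beat values:
  dotted quarter = 1.5 beats
  whole = 4 beats
  dotted half = 3 beats
  dotted half = 3 beats
  dotted quarter = 1.5 beats
Sum = 1.5 + 4 + 3 + 3 + 1.5
= 13 beats


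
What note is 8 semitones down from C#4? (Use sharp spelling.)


Step by step:
C#4: chromatic position 1 in octave 4 → absolute = 4×12 + 1 = 49
Transpose down 8: 49 - 8 = 41
41 = 3×12 + 5 → F in octave 3
Result = F3


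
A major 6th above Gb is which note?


Solution.
A 6th spans 6 letter names, so from G we land on E
A major 6th = 9 semitones above Gb
Spell E at that pitch: Eb
= Eb


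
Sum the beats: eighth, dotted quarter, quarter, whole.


Step by step:
Beat values:
  eighth = 0.5 beats
  dotted quarter = 1.5 beats
  quarter = 1 beat
  whole = 4 beats
Sum = 0.5 + 1.5 + 1 + 4
= 7 beats


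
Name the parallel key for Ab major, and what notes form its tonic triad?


Let's work it out.
Parallel keys share the same tonic but differ in mode
Ab major → parallel is Ab minor
Tonic triad of Ab minor = Ab Cb Eb
= Ab minor; triad = Ab Cb Eb


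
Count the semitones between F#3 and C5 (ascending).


Working:
Absolute semitone position = octave×12 + chromatic position
F#3: 3×12 + 6 = 42
C5: 5×12 + 0 = 60
Difference = 60 - 42 = 18
= 18 semitones


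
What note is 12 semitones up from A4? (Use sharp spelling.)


Let's work it out.
A4: chromatic position 9 in octave 4 → absolute = 4×12 + 9 = 57
Transpose up 12: 57 + 12 = 69
69 = 5×12 + 9 → A in octave 5
Result = A5


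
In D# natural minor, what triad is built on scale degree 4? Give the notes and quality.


Step by step:
D# natural minor scale: D# E# F# G# A# B C#
Diatonic triad on degree 4 stacks scale notes 4, 6, 1: G# B D#
G#→B = 3 semitones; G#→D# = 7 semitones → minor triad
= G# B D# (minor)


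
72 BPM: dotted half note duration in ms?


One quarter-note beat = 60000 / BPM = 60000 / 72 ms
Dotted half note = 3 × quarter note
Duration = 3 × 60000 / 72 = 180000 / 72
= 2500.0 ms


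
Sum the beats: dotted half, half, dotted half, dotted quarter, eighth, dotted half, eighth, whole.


Beat values:
  dotted half = 3 beats
  half = 2 beats
  dotted half = 3 beats
  dotted quarter = 1.5 beats
  eighth = 0.5 beats
  dotted half = 3 beats
  eighth = 0.5 beats
  whole = 4 beats
Sum = 3 + 2 + 3 + 1.5 + 0.5 + 3 + 0.5 + 4
= 17.5 beats


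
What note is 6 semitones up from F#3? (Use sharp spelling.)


Working:
F#3: chromatic position 6 in octave 3 → absolute = 3×12 + 6 = 42
Transpose up 6: 42 + 6 = 48
48 = 4×12 + 0 → C in octave 4
Result = C4


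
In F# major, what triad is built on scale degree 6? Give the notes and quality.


Reasoning:
F# major scale: F# G# A# B C# D# E#
Diatonic triad on degree 6 stacks scale notes 6, 1, 3: D# F# A#
D#→F# = 3 semitones; D#→A# = 7 semitones → minor triad
= D# F# A# (minor)


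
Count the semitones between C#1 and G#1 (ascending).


Working:
Absolute semitone position = octave×12 + chromatic position
C#1: 1×12 + 1 = 13
G#1: 1×12 + 8 = 20
Difference = 20 - 13 = 7
= 7 semitones


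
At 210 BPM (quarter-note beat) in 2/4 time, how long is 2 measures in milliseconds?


Working:
Quarter-note beat duration = 60000 / 210 ms
Beats per measure (2/4) = 2
One measure = 2 × 60000 / 210 = 120000 / 210 ms
2 measures = 2 × 120000 / 210 = 240000 / 210
= 1142.9 ms


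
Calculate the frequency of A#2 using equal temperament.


f = 440 × 2^(n/12) where n = semitones from A4
A#2: -23 semitones from A4
f = 440 × 2^(-23/12)
f = 116.54 Hz


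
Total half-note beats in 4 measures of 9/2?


Let's work it out.
Time signature 9/2: the bottom number 2 means the half note gets one count
The top number 9 means 9 half-note beats per measure
Total = 9 × 4 measures
= 36 half-note beats


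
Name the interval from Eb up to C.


Reasoning:
Letter names: E → C spans 6 letter names → a 6th
Semitones: Eb → C = 9 half-steps
A 6th of 9 semitones is a major 6th
= major 6th


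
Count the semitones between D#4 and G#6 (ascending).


Solution.
Absolute semitone position = octave×12 + chromatic position
D#4: 4×12 + 3 = 51
G#6: 6×12 + 8 = 80
Difference = 80 - 51 = 29
= 29 semitones


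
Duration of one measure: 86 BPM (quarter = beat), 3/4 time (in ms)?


Let's work it out.
Quarter-note beat duration = 60000 / 86 ms
Beats per measure (3/4) = 3
One measure = 3 × 60000 / 86 = 180000 / 86 ms
= 2093.0 ms


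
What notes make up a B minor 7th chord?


Solution.
Minor 7th chord = root + minor 3rd + perfect 5th + minor 7th
Seventh chords stack in thirds, so the letter names are B-D-F-A
Root: B
Minor 3rd above B: D
Perfect 5th above B: F#
Minor 7th above B: A
Chord = B D F# A


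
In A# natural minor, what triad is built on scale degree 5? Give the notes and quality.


A# natural minor scale: A# B# C# D# E# F# G#
Diatonic triad on degree 5 stacks scale notes 5, 7, 2: E# G# B#
E#→G# = 3 semitones; E#→B# = 7 semitones → minor triad
= E# G# B# (minor)


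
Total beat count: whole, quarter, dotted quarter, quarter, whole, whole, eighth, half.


Working:
Beat values:
  whole = 4 beats
  quarter = 1 beat
  dotted quarter = 1.5 beats
  quarter = 1 beat
  whole = 4 beats
  whole = 4 beats
  eighth = 0.5 beats
  half = 2 beats
Sum = 4 + 1 + 1.5 + 1 + 4 + 4 + 0.5 + 2
= 18 beats


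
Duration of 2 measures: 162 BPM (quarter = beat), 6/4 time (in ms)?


Solution.
Quarter-note beat duration = 60000 / 162 ms
Beats per measure (6/4) = 6
One measure = 6 × 60000 / 162 = 360000 / 162 ms
2 measures = 2 × 360000 / 162 = 720000 / 162
= 4444.4 ms


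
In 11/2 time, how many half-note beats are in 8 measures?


Time signature 11/2: the bottom number 2 means the half note gets one count
The top number 11 means 11 half-note beats per measure
Total = 11 × 8 measures
= 88 half-note beats


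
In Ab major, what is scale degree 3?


Step by step:
Major scale pattern: W-W-H-W-W-W-H (2-2-1-2-2-2-1 semitones)
Starting from Ab:
  Ab + 2 semitones → Bb
  Bb + 2 semitones → C
  C + 1 semitone → Db
  Db + 2 semitones → Eb
  Eb + 2 semitones → F
  F + 2 semitones → G
  G + 1 semitone → Ab
Scale: Ab Bb C Db Eb F G
Degree 3 = C


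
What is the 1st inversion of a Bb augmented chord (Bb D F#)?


Working:
Root position: Bb D F#
1st inversion: move root up an octave
Bass note: D
Notes (bottom to top) = D F# Bb


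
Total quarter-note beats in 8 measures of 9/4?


Let's work it out.
Time signature 9/4: the bottom number 4 means the quarter note gets one count
The top number 9 means 9 quarter-note beats per measure
Total = 9 × 8 measures
= 72 quarter-note beats


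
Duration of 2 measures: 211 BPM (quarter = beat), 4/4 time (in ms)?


Solution.
Quarter-note beat duration = 60000 / 211 ms
Beats per measure (4/4) = 4
One measure = 4 × 60000 / 211 = 240000 / 211 ms
2 measures = 2 × 240000 / 211 = 480000 / 211
= 2274.9 ms


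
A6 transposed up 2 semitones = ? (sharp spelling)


Reasoning:
A6: chromatic position 9 in octave 6 → absolute = 6×12 + 9 = 81
Transpose up 2: 81 + 2 = 83
83 = 6×12 + 11 → B in octave 6
Result = B6


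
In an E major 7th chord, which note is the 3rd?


Major 7th chord = root + major 3rd + perfect 5th + major 7th
Seventh chords stack in thirds, so the letter names are E-G-B-D
Root: E
Major 3rd above E: G#
Perfect 5th above E: B
Major 7th above E: D#
The 3rd = G#


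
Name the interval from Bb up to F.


Solution.
Letter names: B → F spans 5 letter names → a 5th
Semitones: Bb → F = 7 half-steps
A 5th of 7 semitones is a perfect 5th
= perfect 5th


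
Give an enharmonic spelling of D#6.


Enharmonic notes sound the same pitch but are spelled with different letter names
D# and Eb name the same pitch class
= Eb6


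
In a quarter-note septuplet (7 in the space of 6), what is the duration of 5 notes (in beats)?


Septuplet: 7 notes occupy the space of 6 quarter notes
Space = 6 × 1 = 6 beats
Each septuplet note = 6 / 7 = 6/7 beats
5 notes = 5 × 6/7 = 30/7
= 30/7 beats


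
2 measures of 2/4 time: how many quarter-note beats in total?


Reasoning:
Time signature 2/4: the bottom number 4 means the quarter note gets one count
The top number 2 means 2 quarter-note beats per measure
Total = 2 × 2 measures
= 4 quarter-note beats


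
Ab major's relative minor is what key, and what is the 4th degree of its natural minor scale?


The relative minor shares the major's key signature and starts on its 6th degree
6th degree = a major 6th above the tonic; a major 6th above Ab is F
→ relative minor of Ab major is F minor
F natural minor scale: F G Ab Bb C Db Eb
= F minor; 4th degree = Bb


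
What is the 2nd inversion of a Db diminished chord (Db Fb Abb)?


Step by step:
Root position: Db Fb Abb
2nd inversion: move root and 3rd up an octave
Bass note: Abb
Notes (bottom to top) = Abb Db Fb


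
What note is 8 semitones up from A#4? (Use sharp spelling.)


Solution.
A#4: chromatic position 10 in octave 4 → absolute = 4×12 + 10 = 58
Transpose up 8: 58 + 8 = 66
66 = 5×12 + 6 → F# in octave 5
Result = F#5


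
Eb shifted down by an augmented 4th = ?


Let's work it out.
augmented 4th: 4 letter names, 6 semitones
Letter: E - 3 → B
Pitch: Eb - 6 semitones, spelled as a B → Bbb
= Bbb


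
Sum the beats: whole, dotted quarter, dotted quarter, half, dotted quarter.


Let's work it out.
Beat values:
  whole = 4 beats
  dotted quarter = 1.5 beats
  dotted quarter = 1.5 beats
  half = 2 beats
  dotted quarter = 1.5 beats
Sum = 4 + 1.5 + 1.5 + 2 + 1.5
= 10.5 beats


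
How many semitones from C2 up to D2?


Solution.
Absolute semitone position = octave×12 + chromatic position
C2: 2×12 + 0 = 24
D2: 2×12 + 2 = 26
Difference = 26 - 24 = 2
= 2 semitones


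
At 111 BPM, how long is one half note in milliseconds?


Let's work it out.
One quarter-note beat = 60000 / BPM = 60000 / 111 ms
Half note = 2 × quarter note
Duration = 2 × 60000 / 111 = 120000 / 111
= 1081.1 ms


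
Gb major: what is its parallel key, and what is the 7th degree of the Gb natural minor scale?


Working:
Parallel keys share the same tonic but differ in mode
Gb major → parallel is Gb minor
Gb natural minor scale: Gb Ab Bbb Cb Db Ebb Fb
= Gb minor; 7th degree = Fb


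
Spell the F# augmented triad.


Solution.
Augmented triad = root + major 3rd (4 semitones) + augmented 5th (8 semitones)
A triad on F# stacks thirds, so the chord tones use letter names F-A-C
Root: F#
Major 3rd above F#: A#
Augmented 5th above F#: C##
Chord = F# A# C##


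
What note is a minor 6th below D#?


Step by step:
A 6th spans 6 letter names, so from D we land on F
A minor 6th = 8 semitones below D#
Spell F at that pitch: F##
= F##


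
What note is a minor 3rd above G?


Let's work it out.
A 3rd spans 3 letter names, so from G we land on B
A minor 3rd = 3 semitones above G
Spell B at that pitch: Bb
= Bb


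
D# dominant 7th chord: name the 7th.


Dominant 7th chord = root + major 3rd + perfect 5th + minor 7th
Seventh chords stack in thirds, so the letter names are D-F-A-C
Root: D#
Major 3rd above D#: F##
Perfect 5th above D#: A#
Minor 7th above D#: C#
The 7th = C#


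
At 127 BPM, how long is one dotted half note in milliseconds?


Working:
One quarter-note beat = 60000 / BPM = 60000 / 127 ms
Dotted half note = 3 × quarter note
Duration = 3 × 60000 / 127 = 180000 / 127
= 1417.3 ms


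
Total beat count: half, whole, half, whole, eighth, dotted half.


Step by step:
Beat values:
  half = 2 beats
  whole = 4 beats
  half = 2 beats
  whole = 4 beats
  eighth = 0.5 beats
  dotted half = 3 beats
Sum = 2 + 4 + 2 + 4 + 0.5 + 3
= 15.5 beats


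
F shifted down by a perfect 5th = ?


perfect 5th: 5 letter names, 7 semitones
Letter: F - 4 → B
Pitch: F - 7 semitones, spelled as a B → Bb
= Bb


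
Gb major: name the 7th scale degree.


Reasoning:
Major scale pattern: W-W-H-W-W-W-H (2-2-1-2-2-2-1 semitones)
Starting from Gb:
  Gb + 2 semitones → Ab
  Ab + 2 semitones → Bb
  Bb + 1 semitone → Cb
  Cb + 2 semitones → Db
  Db + 2 semitones → Eb
  Eb + 2 semitones → F
  F + 1 semitone → Gb
Scale: Gb Ab Bb Cb Db Eb F
Degree 7 = F


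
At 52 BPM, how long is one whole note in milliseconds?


One quarter-note beat = 60000 / BPM = 60000 / 52 ms
Whole note = 4 × quarter note
Duration = 4 × 60000 / 52 = 240000 / 52
= 4615.4 ms


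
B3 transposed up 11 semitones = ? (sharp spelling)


Working:
B3: chromatic position 11 in octave 3 → absolute = 3×12 + 11 = 47
Transpose up 11: 47 + 11 = 58
58 = 4×12 + 10 → A# in octave 4
Result = A#4


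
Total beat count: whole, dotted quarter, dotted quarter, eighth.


Solution.
Beat values:
  whole = 4 beats
  dotted quarter = 1.5 beats
  dotted quarter = 1.5 beats
  eighth = 0.5 beats
Sum = 4 + 1.5 + 1.5 + 0.5
= 7.5 beats


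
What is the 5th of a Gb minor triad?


Working:
Minor triad = root + minor 3rd (3 semitones) + perfect 5th (7 semitones)
A triad on Gb stacks thirds, so the chord tones use letter names G-B-D
Root: Gb
Minor 3rd above Gb: Bbb
Perfect 5th above Gb: Db
The 5th = Db


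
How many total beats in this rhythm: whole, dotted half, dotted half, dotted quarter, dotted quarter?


Let's work it out.
Beat values:
  whole = 4 beats
  dotted half = 3 beats
  dotted half = 3 beats
  dotted quarter = 1.5 beats
  dotted quarter = 1.5 beats
Sum = 4 + 3 + 3 + 1.5 + 1.5
= 13 beats


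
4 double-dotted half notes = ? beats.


Reasoning:
Base half note = 2 beats
Dot 1 adds half the previous value: +1
Dot 2 adds half the previous value: +1/2
One double-dotted half = 2 + 1 + 1/2 = 7/2
4 of them = 4 × 7/2 = 14
= 14 beats


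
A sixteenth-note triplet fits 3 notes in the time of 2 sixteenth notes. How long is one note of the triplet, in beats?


Triplet: 3 notes occupy the space of 2 sixteenth notes
Space = 2 × 1/4 = 1/2 beats
Each triplet note = 1/2 / 3 = 1/6 beats
= 1/6 beats


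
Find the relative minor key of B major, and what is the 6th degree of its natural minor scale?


The relative minor shares the major's key signature and starts on its 6th degree
6th degree = a major 6th above the tonic; a major 6th above B is G#
→ relative minor of B major is G# minor
G# natural minor scale: G# A# B C# D# E F#
= G# minor; 6th degree = E


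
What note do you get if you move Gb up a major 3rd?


Step by step:
major 3rd: 3 letter names, 4 semitones
Letter: G + 2 → B
Pitch: Gb + 4 semitones, spelled as a B → Bb
= Bb


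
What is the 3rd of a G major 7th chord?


Major 7th chord = root + major 3rd + perfect 5th + major 7th
Seventh chords stack in thirds, so the letter names are G-B-D-F
Root: G
Major 3rd above G: B
Perfect 5th above G: D
Major 7th above G: F#
The 3rd = B


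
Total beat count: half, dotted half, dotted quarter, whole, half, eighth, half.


Working:
Beat values:
  half = 2 beats
  dotted half = 3 beats
  dotted quarter = 1.5 beats
  whole = 4 beats
  half = 2 beats
  eighth = 0.5 beats
  half = 2 beats
Sum = 2 + 3 + 1.5 + 4 + 2 + 0.5 + 2
= 15 beats


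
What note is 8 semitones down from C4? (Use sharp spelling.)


C4: chromatic position 0 in octave 4 → absolute = 4×12 + 0 = 48
Transpose down 8: 48 - 8 = 40
40 = 3×12 + 4 → E in octave 3
Result = E3


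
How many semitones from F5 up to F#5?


Step by step:
Absolute semitone position = octave×12 + chromatic position
F5: 5×12 + 5 = 65
F#5: 5×12 + 6 = 66
Difference = 66 - 65 = 1
= 1 semitone


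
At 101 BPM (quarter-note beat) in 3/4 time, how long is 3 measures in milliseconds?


Let's work it out.
Quarter-note beat duration = 60000 / 101 ms
Beats per measure (3/4) = 3
One measure = 3 × 60000 / 101 = 180000 / 101 ms
3 measures = 3 × 180000 / 101 = 540000 / 101
= 5346.5 ms


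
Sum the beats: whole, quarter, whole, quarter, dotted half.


Solution.
Beat values:
  whole = 4 beats
  quarter = 1 beat
  whole = 4 beats
  quarter = 1 beat
  dotted half = 3 beats
Sum = 4 + 1 + 4 + 1 + 3
= 13 beats


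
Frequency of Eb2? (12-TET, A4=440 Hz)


Reasoning:
f = 440 × 2^(n/12) where n = semitones from A4
Eb2: -30 semitones from A4
f = 440 × 2^(-30/12)
f = 77.78 Hz


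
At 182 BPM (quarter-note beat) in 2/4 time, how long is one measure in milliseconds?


Quarter-note beat duration = 60000 / 182 ms
Beats per measure (2/4) = 2
One measure = 2 × 60000 / 182 = 120000 / 182 ms
= 659.3 ms


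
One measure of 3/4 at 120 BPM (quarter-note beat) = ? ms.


Quarter-note beat duration = 60000 / 120 ms
Beats per measure (3/4) = 3
One measure = 3 × 60000 / 120 = 180000 / 120 ms
= 1500.0 ms


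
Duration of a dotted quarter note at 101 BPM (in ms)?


Reasoning:
One quarter-note beat = 60000 / BPM = 60000 / 101 ms
Dotted quarter note = 3/2 × quarter note
Duration = 3/2 × 60000 / 101 = 90000 / 101
= 891.1 ms


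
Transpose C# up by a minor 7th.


Solution.
minor 7th: 7 letter names, 10 semitones
Letter: C + 6 → B
Pitch: C# + 10 semitones, spelled as a B → B
= B


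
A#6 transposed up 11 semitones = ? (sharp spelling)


A#6: chromatic position 10 in octave 6 → absolute = 6×12 + 10 = 82
Transpose up 11: 82 + 11 = 93
93 = 7×12 + 9 → A in octave 7
Result = A7


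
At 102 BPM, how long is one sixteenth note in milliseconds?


Step by step:
One quarter-note beat = 60000 / BPM = 60000 / 102 ms
Sixteenth note = 1/4 × quarter note
Duration = 1/4 × 60000 / 102 = 15000 / 102
= 147.1 ms


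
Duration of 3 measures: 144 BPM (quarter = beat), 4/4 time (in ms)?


Step by step:
Quarter-note beat duration = 60000 / 144 ms
Beats per measure (4/4) = 4
One measure = 4 × 60000 / 144 = 240000 / 144 ms
3 measures = 3 × 240000 / 144 = 720000 / 144
= 5000.0 ms


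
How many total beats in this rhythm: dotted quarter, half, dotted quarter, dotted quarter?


Solution.
Beat values:
  dotted quarter = 1.5 beats
  half = 2 beats
  dotted quarter = 1.5 beats
  dotted quarter = 1.5 beats
Sum = 1.5 + 2 + 1.5 + 1.5
= 6.5 beats


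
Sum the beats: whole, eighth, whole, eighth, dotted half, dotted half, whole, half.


Working:
Beat values:
  whole = 4 beats
  eighth = 0.5 beats
  whole = 4 beats
  eighth = 0.5 beats
  dotted half = 3 beats
  dotted half = 3 beats
  whole = 4 beats
  half = 2 beats
Sum = 4 + 0.5 + 4 + 0.5 + 3 + 3 + 4 + 2
= 21 beats


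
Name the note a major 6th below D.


Working:
A 6th spans 6 letter names, so from D we land on F
A major 6th = 9 semitones below D
Spell F at that pitch: F
= F


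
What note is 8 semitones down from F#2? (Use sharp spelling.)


Working:
F#2: chromatic position 6 in octave 2 → absolute = 2×12 + 6 = 30
Transpose down 8: 30 - 8 = 22
22 = 1×12 + 10 → A# in octave 1
Result = A#1


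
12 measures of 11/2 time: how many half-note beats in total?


Step by step:
Time signature 11/2: the bottom number 2 means the half note gets one count
The top number 11 means 11 half-note beats per measure
Total = 11 × 12 measures
= 132 half-note beats


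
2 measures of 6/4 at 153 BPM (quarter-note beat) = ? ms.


Quarter-note beat duration = 60000 / 153 ms
Beats per measure (6/4) = 6
One measure = 6 × 60000 / 153 = 360000 / 153 ms
2 measures = 2 × 360000 / 153 = 720000 / 153
= 4705.9 ms


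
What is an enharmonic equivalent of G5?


Step by step:
Enharmonic notes sound the same pitch but are spelled with different letter names
G and Abb name the same pitch class
= Abb5


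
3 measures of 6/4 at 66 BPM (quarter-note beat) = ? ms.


Step by step:
Quarter-note beat duration = 60000 / 66 ms
Beats per measure (6/4) = 6
One measure = 6 × 60000 / 66 = 360000 / 66 ms
3 measures = 3 × 360000 / 66 = 1080000 / 66
= 16363.6 ms


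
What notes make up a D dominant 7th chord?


Let's work it out.
Dominant 7th chord = root + major 3rd + perfect 5th + minor 7th
Seventh chords stack in thirds, so the letter names are D-F-A-C
Root: D
Major 3rd above D: F#
Perfect 5th above D: A
Minor 7th above D: C
Chord = D F# A C


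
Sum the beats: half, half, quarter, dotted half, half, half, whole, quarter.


Let's work it out.
Beat values:
  half = 2 beats
  half = 2 beats
  quarter = 1 beat
  dotted half = 3 beats
  half = 2 beats
  half = 2 beats
  whole = 4 beats
  quarter = 1 beat
Sum = 2 + 2 + 1 + 3 + 2 + 2 + 4 + 1
= 17 beats


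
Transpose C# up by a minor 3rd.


minor 3rd: 3 letter names, 3 semitones
Letter: C + 2 → E
Pitch: C# + 3 semitones, spelled as an E → E
= E


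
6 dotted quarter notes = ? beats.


Step by step:
Base quarter note = 1 beat
Dot 1 adds half the previous value: +1/2
One dotted quarter = 1 + 1/2 = 3/2
6 of them = 6 × 3/2 = 9
= 9 beats


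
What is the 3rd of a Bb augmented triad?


Augmented triad = root + major 3rd (4 semitones) + augmented 5th (8 semitones)
A triad on Bb stacks thirds, so the chord tones use letter names B-D-F
Root: Bb
Major 3rd above Bb: D
Augmented 5th above Bb: F#
The 3rd = D


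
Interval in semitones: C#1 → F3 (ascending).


Solution.
Absolute semitone position = octave×12 + chromatic position
C#1: 1×12 + 1 = 13
F3: 3×12 + 5 = 41
Difference = 41 - 13 = 28
= 28 semitones


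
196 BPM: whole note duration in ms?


Working:
One quarter-note beat = 60000 / BPM = 60000 / 196 ms
Whole note = 4 × quarter note
Duration = 4 × 60000 / 196 = 240000 / 196
= 1224.5 ms


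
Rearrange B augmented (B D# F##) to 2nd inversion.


Root position: B D# F##
2nd inversion: move root and 3rd up an octave
Bass note: F##
Notes (bottom to top) = F## B D#


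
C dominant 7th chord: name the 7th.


Working:
Dominant 7th chord = root + major 3rd + perfect 5th + minor 7th
Seventh chords stack in thirds, so the letter names are C-E-G-B
Root: C
Major 3rd above C: E
Perfect 5th above C: G
Minor 7th above C: Bb
The 7th = Bb


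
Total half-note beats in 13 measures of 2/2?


Let's work it out.
Time signature 2/2: the bottom number 2 means the half note gets one count
The top number 2 means 2 half-note beats per measure
Total = 2 × 13 measures
= 26 half-note beats


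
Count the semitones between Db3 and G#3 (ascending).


Step by step:
Absolute semitone position = octave×12 + chromatic position
Db3: 3×12 + 1 = 37
G#3: 3×12 + 8 = 44
Difference = 44 - 37 = 7
= 7 semitones


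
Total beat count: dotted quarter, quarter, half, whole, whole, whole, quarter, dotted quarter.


Reasoning:
Beat values:
  dotted quarter = 1.5 beats
  quarter = 1 beat
  half = 2 beats
  whole = 4 beats
  whole = 4 beats
  whole = 4 beats
  quarter = 1 beat
  dotted quarter = 1.5 beats
Sum = 1.5 + 1 + 2 + 4 + 4 + 4 + 1 + 1.5
= 19 beats


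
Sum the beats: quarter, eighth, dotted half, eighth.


Reasoning:
Beat values:
  quarter = 1 beat
  eighth = 0.5 beats
  dotted half = 3 beats
  eighth = 0.5 beats
Sum = 1 + 0.5 + 3 + 0.5
= 5 beats


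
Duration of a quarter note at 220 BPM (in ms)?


Working:
One quarter-note beat = 60000 / BPM = 60000 / 220 ms
Duration = 60000 / 220
= 272.7 ms


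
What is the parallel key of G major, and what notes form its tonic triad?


Let's work it out.
Parallel keys share the same tonic but differ in mode
G major → parallel is G minor
Tonic triad of G minor = G Bb D
= G minor; triad = G Bb D


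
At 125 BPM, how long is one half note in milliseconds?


Let's work it out.
One quarter-note beat = 60000 / BPM = 60000 / 125 ms
Half note = 2 × quarter note
Duration = 2 × 60000 / 125 = 120000 / 125
= 960.0 ms


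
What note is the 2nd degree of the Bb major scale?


Step by step:
Major scale pattern: W-W-H-W-W-W-H (2-2-1-2-2-2-1 semitones)
Starting from Bb:
  Bb + 2 semitones → C
  C + 2 semitones → D
  D + 1 semitone → Eb
  Eb + 2 semitones → F
  F + 2 semitones → G
  G + 2 semitones → A
  A + 1 semitone → Bb
Scale: Bb C D Eb F G A
Degree 2 = C


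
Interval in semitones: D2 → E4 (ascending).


Reasoning:
Absolute semitone position = octave×12 + chromatic position
D2: 2×12 + 2 = 26
E4: 4×12 + 4 = 52
Difference = 52 - 26 = 26
= 26 semitones


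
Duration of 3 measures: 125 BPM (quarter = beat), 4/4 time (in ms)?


Quarter-note beat duration = 60000 / 125 ms
Beats per measure (4/4) = 4
One measure = 4 × 60000 / 125 = 240000 / 125 ms
3 measures = 3 × 240000 / 125 = 720000 / 125
= 5760.0 ms


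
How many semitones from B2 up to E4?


Let's work it out.
Absolute semitone position = octave×12 + chromatic position
B2: 2×12 + 11 = 35
E4: 4×12 + 4 = 52
Difference = 52 - 35 = 17
= 17 semitones


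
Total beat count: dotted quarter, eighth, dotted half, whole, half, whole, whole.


Working:
Beat values:
  dotted quarter = 1.5 beats
  eighth = 0.5 beats
  dotted half = 3 beats
  whole = 4 beats
  half = 2 beats
  whole = 4 beats
  whole = 4 beats
Sum = 1.5 + 0.5 + 3 + 4 + 2 + 4 + 4
= 19 beats


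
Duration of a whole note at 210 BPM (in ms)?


Let's work it out.
One quarter-note beat = 60000 / BPM = 60000 / 210 ms
Whole note = 4 × quarter note
Duration = 4 × 60000 / 210 = 240000 / 210
= 1142.9 ms


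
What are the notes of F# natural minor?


Natural minor scale pattern: W-H-W-W-H-W-W (2-1-2-2-1-2-2 semitones)
Starting from F#:
  F# + 2 semitones → G#
  G# + 1 semitone → A
  A + 2 semitones → B
  B + 2 semitones → C#
  C# + 1 semitone → D
  D + 2 semitones → E
  E + 2 semitones → F#
Scale = F# G# A B C# D E


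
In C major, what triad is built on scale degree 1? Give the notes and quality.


C major scale: C D E F G A B
Diatonic triad on degree 1 stacks scale notes 1, 3, 5: C E G
C→E = 4 semitones; C→G = 7 semitones → major triad
= C E G (major)


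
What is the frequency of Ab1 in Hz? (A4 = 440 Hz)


Step by step:
f = 440 × 2^(n/12) where n = semitones from A4
Ab1: -37 semitones from A4
f = 440 × 2^(-37/12)
f = 51.91 Hz


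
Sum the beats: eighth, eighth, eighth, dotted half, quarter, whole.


Solution.
Beat values:
  eighth = 0.5 beats
  eighth = 0.5 beats
  eighth = 0.5 beats
  dotted half = 3 beats
  quarter = 1 beat
  whole = 4 beats
Sum = 0.5 + 0.5 + 0.5 + 3 + 1 + 4
= 9.5 beats


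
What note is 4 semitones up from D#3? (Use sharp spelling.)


Let's work it out.
D#3: chromatic position 3 in octave 3 → absolute = 3×12 + 3 = 39
Transpose up 4: 39 + 4 = 43
43 = 3×12 + 7 → G in octave 3
Result = G3


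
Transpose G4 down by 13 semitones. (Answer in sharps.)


Working:
G4: chromatic position 7 in octave 4 → absolute = 4×12 + 7 = 55
Transpose down 13: 55 - 13 = 42
42 = 3×12 + 6 → F# in octave 3
Result = F#3


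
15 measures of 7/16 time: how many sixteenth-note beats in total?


Step by step:
Time signature 7/16: the bottom number 16 means the sixteenth note gets one count
The top number 7 means 7 sixteenth-note beats per measure
Total = 7 × 15 measures
= 105 sixteenth-note beats


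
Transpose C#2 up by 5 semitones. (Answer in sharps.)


C#2: chromatic position 1 in octave 2 → absolute = 2×12 + 1 = 25
Transpose up 5: 25 + 5 = 30
30 = 2×12 + 6 → F# in octave 2
Result = F#2


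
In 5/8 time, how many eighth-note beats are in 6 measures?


Time signature 5/8: the bottom number 8 means the eighth note gets one count
The top number 5 means 5 eighth-note beats per measure
Total = 5 × 6 measures
= 30 eighth-note beats


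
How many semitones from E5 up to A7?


Absolute semitone position = octave×12 + chromatic position
E5: 5×12 + 4 = 64
A7: 7×12 + 9 = 93
Difference = 93 - 64 = 29
= 29 semitones


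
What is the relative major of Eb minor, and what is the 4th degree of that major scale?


Let's work it out.
The relative major shares the key signature and is a minor 3rd above the minor tonic
A minor 3rd above Eb is Gb
→ relative major of Eb minor is Gb major
Gb major scale: Gb Ab Bb Cb Db Eb F
= Gb major; 4th degree = Cb


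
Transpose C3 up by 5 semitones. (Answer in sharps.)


C3: chromatic position 0 in octave 3 → absolute = 3×12 + 0 = 36
Transpose up 5: 36 + 5 = 41
41 = 3×12 + 5 → F in octave 3
Result = F3


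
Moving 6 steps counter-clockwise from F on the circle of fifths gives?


Step by step:
Each counter-clockwise step moves down a perfect 5th (= up a perfect 4th)
From F: F → Bb → Eb → Ab → Db → F#/Gb → B
= B


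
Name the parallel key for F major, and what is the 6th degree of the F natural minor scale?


Parallel keys share the same tonic but differ in mode
F major → parallel is F minor
F natural minor scale: F G Ab Bb C Db Eb
= F minor; 6th degree = Db


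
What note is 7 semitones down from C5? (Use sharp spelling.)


C5: chromatic position 0 in octave 5 → absolute = 5×12 + 0 = 60
Transpose down 7: 60 - 7 = 53
53 = 4×12 + 5 → F in octave 4
Result = F4


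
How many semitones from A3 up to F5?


Step by step:
Absolute semitone position = octave×12 + chromatic position
A3: 3×12 + 9 = 45
F5: 5×12 + 5 = 65
Difference = 65 - 45 = 20
= 20 semitones


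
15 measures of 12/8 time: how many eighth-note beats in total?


Time signature 12/8: the bottom number 8 means the eighth note gets one count
The top number 12 means 12 eighth-note beats per measure
Total = 12 × 15 measures
= 180 eighth-note beats


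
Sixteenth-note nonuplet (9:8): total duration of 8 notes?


Reasoning:
Nonuplet: 9 notes occupy the space of 8 sixteenth notes
Space = 8 × 1/4 = 2 beats
Each nonuplet note = 2 / 9 = 2/9 beats
8 notes = 8 × 2/9 = 16/9
= 16/9 beats


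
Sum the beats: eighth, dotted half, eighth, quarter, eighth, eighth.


Step by step:
Beat values:
  eighth = 0.5 beats
  dotted half = 3 beats
  eighth = 0.5 beats
  quarter = 1 beat
  eighth = 0.5 beats
  eighth = 0.5 beats
Sum = 0.5 + 3 + 0.5 + 1 + 0.5 + 0.5
= 6 beats


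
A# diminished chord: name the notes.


Diminished triad = root + minor 3rd (3 semitones) + diminished 5th (6 semitones)
A triad on A# stacks thirds, so the chord tones use letter names A-C-E
Root: A#
Minor 3rd above A#: C#
Diminished 5th above A#: E
Chord = A# C# E


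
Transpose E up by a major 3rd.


Let's work it out.
major 3rd: 3 letter names, 4 semitones
Letter: E + 2 → G
Pitch: E + 4 semitones, spelled as a G → G#
= G#


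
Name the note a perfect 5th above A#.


Let's work it out.
A 5th spans 5 letter names, so from A we land on E
A perfect 5th = 7 semitones above A#
Spell E at that pitch: E#
= E#


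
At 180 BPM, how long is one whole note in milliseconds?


One quarter-note beat = 60000 / BPM = 60000 / 180 ms
Whole note = 4 × quarter note
Duration = 4 × 60000 / 180 = 240000 / 180
= 1333.3 ms


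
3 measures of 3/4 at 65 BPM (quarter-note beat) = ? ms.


Working:
Quarter-note beat duration = 60000 / 65 ms
Beats per measure (3/4) = 3
One measure = 3 × 60000 / 65 = 180000 / 65 ms
3 measures = 3 × 180000 / 65 = 540000 / 65
= 8307.7 ms


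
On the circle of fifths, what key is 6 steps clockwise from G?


Step by step:
Each clockwise step on the circle of fifths moves up a perfect 5th
From G: G → D → A → E → B → F#/Gb → Db
= Db


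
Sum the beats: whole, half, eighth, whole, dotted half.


Solution.
Beat values:
  whole = 4 beats
  half = 2 beats
  eighth = 0.5 beats
  whole = 4 beats
  dotted half = 3 beats
Sum = 4 + 2 + 0.5 + 4 + 3
= 13.5 beats


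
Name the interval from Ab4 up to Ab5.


Reasoning:
Letter names: A → A spans 8 letter names → an octave
Semitones: Ab4 → Ab5 = 12 half-steps
An octave of 12 semitones is a perfect octave
= perfect octave


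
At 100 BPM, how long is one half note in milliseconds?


Solution.
One quarter-note beat = 60000 / BPM = 60000 / 100 ms
Half note = 2 × quarter note
Duration = 2 × 60000 / 100 = 120000 / 100
= 1200.0 ms


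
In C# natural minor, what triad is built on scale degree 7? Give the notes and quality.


Reasoning:
C# natural minor scale: C# D# E F# G# A B
Diatonic triad on degree 7 stacks scale notes 7, 2, 4: B D# F#
B→D# = 4 semitones; B→F# = 7 semitones → major triad
= B D# F# (major)


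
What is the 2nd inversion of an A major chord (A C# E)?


Reasoning:
Root position: A C# E
2nd inversion: move root and 3rd up an octave
Bass note: E
Notes (bottom to top) = E A C#


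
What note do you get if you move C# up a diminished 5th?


diminished 5th: 5 letter names, 6 semitones
Letter: C + 4 → G
Pitch: C# + 6 semitones, spelled as a G → G
= G


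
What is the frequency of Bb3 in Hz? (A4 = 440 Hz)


Reasoning:
f = 440 × 2^(n/12) where n = semitones from A4
Bb3: -11 semitones from A4
f = 440 × 2^(-11/12)
f = 233.08 Hz


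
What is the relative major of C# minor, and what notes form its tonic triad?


Let's work it out.
The relative major shares the key signature and is a minor 3rd above the minor tonic
A minor 3rd above C# is E
→ relative major of C# minor is E major
Tonic triad of E major = root + major 3rd + perfect 5th = E G# B
= E major; triad = E G# B


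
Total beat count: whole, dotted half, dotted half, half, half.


Let's work it out.
Beat values:
  whole = 4 beats
  dotted half = 3 beats
  dotted half = 3 beats
  half = 2 beats
  half = 2 beats
Sum = 4 + 3 + 3 + 2 + 2
= 14 beats


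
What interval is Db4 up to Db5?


Solution.
Letter names: D → D spans 8 letter names → an octave
Semitones: Db4 → Db5 = 12 half-steps
An octave of 12 semitones is a perfect octave
= perfect octave


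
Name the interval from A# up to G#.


Step by step:
Letter names: A → G spans 7 letter names → a 7th
Semitones: A# → G# = 10 half-steps
A 7th of 10 semitones is a minor 7th
= minor 7th


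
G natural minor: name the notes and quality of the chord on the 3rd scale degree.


G natural minor scale: G A Bb C D Eb F
Diatonic triad on degree 3 stacks scale notes 3, 5, 7: Bb D F
Bb→D = 4 semitones; Bb→F = 7 semitones → major triad
= Bb D F (major)


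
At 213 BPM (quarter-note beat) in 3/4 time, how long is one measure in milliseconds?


Let's work it out.
Quarter-note beat duration = 60000 / 213 ms
Beats per measure (3/4) = 3
One measure = 3 × 60000 / 213 = 180000 / 213 ms
= 845.1 ms


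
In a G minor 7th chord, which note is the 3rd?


Let's work it out.
Minor 7th chord = root + minor 3rd + perfect 5th + minor 7th
Seventh chords stack in thirds, so the letter names are G-B-D-F
Root: G
Minor 3rd above G: Bb
Perfect 5th above G: D
Minor 7th above G: F
The 3rd = Bb


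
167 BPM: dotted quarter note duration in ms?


Step by step:
One quarter-note beat = 60000 / BPM = 60000 / 167 ms
Dotted quarter note = 3/2 × quarter note
Duration = 3/2 × 60000 / 167 = 90000 / 167
= 538.9 ms


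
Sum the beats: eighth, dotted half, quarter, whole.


Step by step:
Beat values:
  eighth = 0.5 beats
  dotted half = 3 beats
  quarter = 1 beat
  whole = 4 beats
Sum = 0.5 + 3 + 1 + 4
= 8.5 beats


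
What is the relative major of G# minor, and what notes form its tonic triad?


Step by step:
The relative major shares the key signature and is a minor 3rd above the minor tonic
A minor 3rd above G# is B
→ relative major of G# minor is B major
Tonic triad of B major = root + major 3rd + perfect 5th = B D# F#
= B major; triad = B D# F#


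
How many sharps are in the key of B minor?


Let's work it out.
Sharp minor keys follow the circle of fifths: A(0), E(1), B(2), F#(3), C#(4), G#(5), D#(6), A#(7)
B minor has 2 sharps
Order of sharps: F# C# G# D# A# E# B# → first 2: F#, C#
= 2 sharps


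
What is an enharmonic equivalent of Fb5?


Enharmonic notes sound the same pitch but are spelled with different letter names
Fb and E name the same pitch class
= E5


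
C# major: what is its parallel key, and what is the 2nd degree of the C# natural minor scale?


Parallel keys share the same tonic but differ in mode
C# major → parallel is C# minor
C# natural minor scale: C# D# E F# G# A B
= C# minor; 2nd degree = D#


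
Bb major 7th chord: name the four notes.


Working:
Major 7th chord = root + major 3rd + perfect 5th + major 7th
Seventh chords stack in thirds, so the letter names are B-D-F-A
Root: Bb
Major 3rd above Bb: D
Perfect 5th above Bb: F
Major 7th above Bb: A
Chord = Bb D F A


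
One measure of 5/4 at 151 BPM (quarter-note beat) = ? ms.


Solution.
Quarter-note beat duration = 60000 / 151 ms
Beats per measure (5/4) = 5
One measure = 5 × 60000 / 151 = 300000 / 151 ms
= 1986.8 ms


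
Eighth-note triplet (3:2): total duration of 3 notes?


Let's work it out.
Triplet: 3 notes occupy the space of 2 eighth notes
Space = 2 × 1/2 = 1 beat
Each triplet note = 1 / 3 = 1/3 beats
3 notes = 3 × 1/3 = 1
= 1 beat


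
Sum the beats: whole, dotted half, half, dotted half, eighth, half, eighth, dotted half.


Beat values:
  whole = 4 beats
  dotted half = 3 beats
  half = 2 beats
  dotted half = 3 beats
  eighth = 0.5 beats
  half = 2 beats
  eighth = 0.5 beats
  dotted half = 3 beats
Sum = 4 + 3 + 2 + 3 + 0.5 + 2 + 0.5 + 3
= 18 beats


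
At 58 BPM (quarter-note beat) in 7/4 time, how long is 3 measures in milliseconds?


Reasoning:
Quarter-note beat duration = 60000 / 58 ms
Beats per measure (7/4) = 7
One measure = 7 × 60000 / 58 = 420000 / 58 ms
3 measures = 3 × 420000 / 58 = 1260000 / 58
= 21724.1 ms


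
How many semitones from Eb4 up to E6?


Absolute semitone position = octave×12 + chromatic position
Eb4: 4×12 + 3 = 51
E6: 6×12 + 4 = 76
Difference = 76 - 51 = 25
= 25 semitones


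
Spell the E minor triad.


Solution.
Minor triad = root + minor 3rd (3 semitones) + perfect 5th (7 semitones)
A triad on E stacks thirds, so the chord tones use letter names E-G-B
Root: E
Minor 3rd above E: G
Perfect 5th above E: B
Chord = E G B


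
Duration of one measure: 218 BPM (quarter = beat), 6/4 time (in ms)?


Reasoning:
Quarter-note beat duration = 60000 / 218 ms
Beats per measure (6/4) = 6
One measure = 6 × 60000 / 218 = 360000 / 218 ms
= 1651.4 ms


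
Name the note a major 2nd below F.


Let's work it out.
A 2nd spans 2 letter names, so from F we land on E
A major 2nd = 2 semitones below F
Spell E at that pitch: Eb
= Eb


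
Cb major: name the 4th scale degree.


Reasoning:
Major scale pattern: W-W-H-W-W-W-H (2-2-1-2-2-2-1 semitones)
Starting from Cb:
  Cb + 2 semitones → Db
  Db + 2 semitones → Eb
  Eb + 1 semitone → Fb
  Fb + 2 semitones → Gb
  Gb + 2 semitones → Ab
  Ab + 2 semitones → Bb
  Bb + 1 semitone → Cb
Scale: Cb Db Eb Fb Gb Ab Bb
Degree 4 = Fb


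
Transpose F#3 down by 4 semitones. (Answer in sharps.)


F#3: chromatic position 6 in octave 3 → absolute = 3×12 + 6 = 42
Transpose down 4: 42 - 4 = 38
38 = 3×12 + 2 → D in octave 3
Result = D3


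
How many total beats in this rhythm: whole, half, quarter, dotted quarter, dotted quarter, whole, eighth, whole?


Reasoning:
Beat values:
  whole = 4 beats
  half = 2 beats
  quarter = 1 beat
  dotted quarter = 1.5 beats
  dotted quarter = 1.5 beats
  whole = 4 beats
  eighth = 0.5 beats
  whole = 4 beats
Sum = 4 + 2 + 1 + 1.5 + 1.5 + 4 + 0.5 + 4
= 18.5 beats


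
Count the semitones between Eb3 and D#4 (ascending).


Absolute semitone position = octave×12 + chromatic position
Eb3: 3×12 + 3 = 39
D#4: 4×12 + 3 = 51
Difference = 51 - 39 = 12
= 12 semitones
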